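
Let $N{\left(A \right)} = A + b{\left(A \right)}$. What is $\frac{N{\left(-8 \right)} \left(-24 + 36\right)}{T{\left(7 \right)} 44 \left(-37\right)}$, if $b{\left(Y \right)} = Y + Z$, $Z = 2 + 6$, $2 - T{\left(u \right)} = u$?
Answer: $- \frac{24}{2035} \approx -0.011794$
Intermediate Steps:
$T{\left(u \right)} = 2 - u$
$Z = 8$
$b{\left(Y \right)} = 8 + Y$ ($b{\left(Y \right)} = Y + 8 = 8 + Y$)
$N{\left(A \right)} = 8 + 2 A$ ($N{\left(A \right)} = A + \left(8 + A\right) = 8 + 2 A$)
$\frac{N{\left(-8 \right)} \left(-24 + 36\right)}{T{\left(7 \right)} 44 \left(-37\right)} = \frac{\left(8 + 2 \left(-8\right)\right) \left(-24 + 36\right)}{\left(2 - 7\right) 44 \left(-37\right)} = \frac{\left(8 - 16\right) 12}{\left(2 - 7\right) 44 \left(-37\right)} = \frac{\left(-8\right) 12}{\left(-5\right) 44 \left(-37\right)} = - \frac{96}{\left(-220\right) \left(-37\right)} = - \frac{96}{8140} = \left(-96\right) \frac{1}{8140} = - \frac{24}{2035}$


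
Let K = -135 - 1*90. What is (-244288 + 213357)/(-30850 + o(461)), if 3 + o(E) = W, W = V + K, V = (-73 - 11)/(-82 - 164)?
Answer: 1268171/1274184 ≈ 0.99528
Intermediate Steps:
V = 14/41 (V = -84/(-246) = -84*(-1/246) = 14/41 ≈ 0.34146)
K = -225 (K = -135 - 90 = -225)
W = -9211/41 (W = 14/41 - 225 = -9211/41 ≈ -224.66)
o(E) = -9334/41 (o(E) = -3 - 9211/41 = -9334/41)
(-244288 + 213357)/(-30850 + o(461)) = (-244288 + 213357)/(-30850 - 9334/41) = -30931/(-1274184/41) = -30931*(-41/1274184) = 1268171/1274184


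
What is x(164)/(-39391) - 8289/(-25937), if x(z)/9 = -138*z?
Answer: 5609567655/1021684367 ≈ 5.4905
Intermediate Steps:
x(z) = -1242*z (x(z) = 9*(-138*z) = -1242*z)
x(164)/(-39391) - 8289/(-25937) = -1242*164/(-39391) - 8289/(-25937) = -203688*(-1/39391) - 8289*(-1/25937) = 203688/39391 + 8289/25937 = 5609567655/1021684367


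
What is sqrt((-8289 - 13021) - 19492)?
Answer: I*sqrt(40802) ≈ 202.0*I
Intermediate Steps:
sqrt((-8289 - 13021) - 19492) = sqrt(-21310 - 19492) = sqrt(-40802) = I*sqrt(40802)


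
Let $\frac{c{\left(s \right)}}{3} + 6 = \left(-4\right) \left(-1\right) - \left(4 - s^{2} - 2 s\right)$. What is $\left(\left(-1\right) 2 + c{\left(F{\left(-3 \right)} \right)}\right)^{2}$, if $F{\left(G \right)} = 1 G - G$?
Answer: $400$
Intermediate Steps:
$F{\left(G \right)} = 0$ ($F{\left(G \right)} = G - G = 0$)
$c{\left(s \right)} = -18 + 3 s^{2} + 6 s$ ($c{\left(s \right)} = -18 + 3 \left(\left(-4\right) \left(-1\right) - \left(4 - s^{2} - 2 s\right)\right) = -18 + 3 \left(4 + \left(-4 + s^{2} + 2 s\right)\right) = -18 + 3 \left(s^{2} + 2 s\right) = -18 + \left(3 s^{2} + 6 s\right) = -18 + 3 s^{2} + 6 s$)
$\left(\left(-1\right) 2 + c{\left(F{\left(-3 \right)} \right)}\right)^{2} = \left(\left(-1\right) 2 + \left(-18 + 3 \cdot 0^{2} + 6 \cdot 0\right)\right)^{2} = \left(-2 + \left(-18 + 3 \cdot 0 + 0\right)\right)^{2} = \left(-2 + \left(-18 + 0 + 0\right)\right)^{2} = \left(-2 - 18\right)^{2} = \left(-20\right)^{2} = 400$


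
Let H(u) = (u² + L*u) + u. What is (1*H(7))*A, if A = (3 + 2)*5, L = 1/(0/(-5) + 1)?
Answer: 1575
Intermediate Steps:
L = 1 (L = 1/(0*(-⅕) + 1) = 1/(0 + 1) = 1/1 = 1)
H(u) = u² + 2*u (H(u) = (u² + 1*u) + u = (u² + u) + u = (u + u²) + u = u² + 2*u)
A = 25 (A = 5*5 = 25)
(1*H(7))*A = (1*(7*(2 + 7)))*25 = (1*(7*9))*25 = (1*63)*25 = 63*25 = 1575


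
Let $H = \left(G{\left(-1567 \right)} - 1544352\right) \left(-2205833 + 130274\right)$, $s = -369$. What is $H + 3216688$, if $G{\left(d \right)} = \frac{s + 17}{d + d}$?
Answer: $\frac{5022856591819168}{1567} \approx 3.2054 \cdot 10^{12}$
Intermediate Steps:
$G{\left(d \right)} = - \frac{176}{d}$ ($G{\left(d \right)} = \frac{-369 + 17}{d + d} = - \frac{352}{2 d} = - 352 \frac{1}{2 d} = - \frac{176}{d}$)
$H = \frac{5022851551269072}{1567}$ ($H = \left(- \frac{176}{-1567} - 1544352\right) \left(-2205833 + 130274\right) = \left(\left(-176\right) \left(- \frac{1}{1567}\right) - 1544352\right) \left(-2075559\right) = \left(\frac{176}{1567} - 1544352\right) \left(-2075559\right) = \left(- \frac{2419999408}{1567}\right) \left(-2075559\right) = \frac{5022851551269072}{1567} \approx 3.2054 \cdot 10^{12}$)
$H + 3216688 = \frac{5022851551269072}{1567} + 3216688 = \frac{5022856591819168}{1567}$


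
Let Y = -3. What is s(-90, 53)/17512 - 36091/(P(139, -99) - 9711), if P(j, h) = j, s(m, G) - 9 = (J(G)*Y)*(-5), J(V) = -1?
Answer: 19749005/5238277 ≈ 3.7701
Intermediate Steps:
s(m, G) = -6 (s(m, G) = 9 - 1*(-3)*(-5) = 9 + 3*(-5) = 9 - 15 = -6)
s(-90, 53)/17512 - 36091/(P(139, -99) - 9711) = -6/17512 - 36091/(139 - 9711) = -6*1/17512 - 36091/(-9572) = -3/8756 - 36091*(-1/9572) = -3/8756 + 36091/9572 = 19749005/5238277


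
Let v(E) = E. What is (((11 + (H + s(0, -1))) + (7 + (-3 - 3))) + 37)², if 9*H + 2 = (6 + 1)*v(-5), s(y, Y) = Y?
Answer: 156025/81 ≈ 1926.2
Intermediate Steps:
H = -37/9 (H = -2/9 + ((6 + 1)*(-5))/9 = -2/9 + (7*(-5))/9 = -2/9 + (⅑)*(-35) = -2/9 - 35/9 = -37/9 ≈ -4.1111)
(((11 + (H + s(0, -1))) + (7 + (-3 - 3))) + 37)² = (((11 + (-37/9 - 1)) + (7 + (-3 - 3))) + 37)² = (((11 - 46/9) + (7 - 6)) + 37)² = ((53/9 + 1) + 37)² = (62/9 + 37)² = (395/9)² = 156025/81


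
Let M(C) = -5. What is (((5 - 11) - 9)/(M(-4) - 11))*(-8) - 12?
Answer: -39/2 ≈ -19.500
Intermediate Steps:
(((5 - 11) - 9)/(M(-4) - 11))*(-8) - 12 = (((5 - 11) - 9)/(-5 - 11))*(-8) - 12 = ((-6 - 9)/(-16))*(-8) - 12 = -15*(-1/16)*(-8) - 12 = (15/16)*(-8) - 12 = -15/2 - 12 = -39/2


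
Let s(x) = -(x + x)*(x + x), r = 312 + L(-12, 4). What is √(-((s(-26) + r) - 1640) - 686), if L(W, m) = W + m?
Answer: √3354 ≈ 57.914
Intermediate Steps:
r = 304 (r = 312 + (-12 + 4) = 312 - 8 = 304)
s(x) = -4*x² (s(x) = -2*x*2*x = -4*x²)
√(-((s(-26) + r) - 1640) - 686) = √(-((-4*(-26)² + 304) - 1640) - 686) = √(-((-4*676 + 304) - 1640) - 686) = √(-((-2704 + 304) - 1640) - 686) = √(-(-2400 - 1640) - 686) = √(-1*(-4040) - 686) = √(4040 - 686) = √3354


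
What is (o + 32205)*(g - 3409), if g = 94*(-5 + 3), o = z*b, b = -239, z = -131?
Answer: -228459858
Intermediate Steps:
o = 31309 (o = -131*(-239) = 31309)
g = -188 (g = 94*(-2) = -188)
(o + 32205)*(g - 3409) = (31309 + 32205)*(-188 - 3409) = 63514*(-3597) = -228459858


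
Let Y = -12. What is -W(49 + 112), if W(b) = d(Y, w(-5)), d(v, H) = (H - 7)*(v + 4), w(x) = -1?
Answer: -64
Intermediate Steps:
d(v, H) = (-7 + H)*(4 + v)
W(b) = 64 (W(b) = -28 - 7*(-12) + 4*(-1) - 1*(-12) = -28 + 84 - 4 + 12 = 64)
-W(49 + 112) = -1*64 = -64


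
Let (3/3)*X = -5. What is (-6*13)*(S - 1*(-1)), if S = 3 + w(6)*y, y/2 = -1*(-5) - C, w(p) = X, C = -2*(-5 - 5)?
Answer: -12012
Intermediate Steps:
C = 20 (C = -2*(-10) = 20)
X = -5
w(p) = -5
y = -30 (y = 2*(-1*(-5) - 1*20) = 2*(5 - 20) = 2*(-15) = -30)
S = 153 (S = 3 - 5*(-30) = 3 + 150 = 153)
(-6*13)*(S - 1*(-1)) = (-6*13)*(153 - 1*(-1)) = -78*(153 + 1) = -78*154 = -12012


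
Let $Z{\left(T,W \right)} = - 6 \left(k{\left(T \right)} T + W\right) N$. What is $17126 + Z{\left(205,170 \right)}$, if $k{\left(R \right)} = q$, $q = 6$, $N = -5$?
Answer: $59126$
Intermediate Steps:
$k{\left(R \right)} = 6$
$Z{\left(T,W \right)} = 30 W + 180 T$ ($Z{\left(T,W \right)} = - 6 \left(6 T + W\right) \left(-5\right) = - 6 \left(W + 6 T\right) \left(-5\right) = \left(- 36 T - 6 W\right) \left(-5\right) = 30 W + 180 T$)
$17126 + Z{\left(205,170 \right)} = 17126 + \left(30 \cdot 170 + 180 \cdot 205\right) = 17126 + \left(5100 + 36900\right) = 17126 + 42000 = 59126$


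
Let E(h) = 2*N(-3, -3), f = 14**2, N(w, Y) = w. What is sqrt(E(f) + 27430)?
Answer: 4*sqrt(1714) ≈ 165.60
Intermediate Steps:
f = 196
E(h) = -6 (E(h) = 2*(-3) = -6)
sqrt(E(f) + 27430) = sqrt(-6 + 27430) = sqrt(27424) = 4*sqrt(1714)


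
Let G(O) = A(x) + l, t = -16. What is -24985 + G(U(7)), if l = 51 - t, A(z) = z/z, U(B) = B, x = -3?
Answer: -24917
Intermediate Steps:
A(z) = 1
l = 67 (l = 51 - 1*(-16) = 51 + 16 = 67)
G(O) = 68 (G(O) = 1 + 67 = 68)
-24985 + G(U(7)) = -24985 + 68 = -24917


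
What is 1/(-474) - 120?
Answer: -56881/474 ≈ -120.00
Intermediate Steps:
1/(-474) - 120 = -1/474 - 120 = -56881/474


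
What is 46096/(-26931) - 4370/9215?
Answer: -5710138/2612307 ≈ -2.1859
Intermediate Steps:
46096/(-26931) - 4370/9215 = 46096*(-1/26931) - 4370*1/9215 = -46096/26931 - 46/97 = -5710138/2612307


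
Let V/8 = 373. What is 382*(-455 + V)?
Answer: 966078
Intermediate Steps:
V = 2984 (V = 8*373 = 2984)
382*(-455 + V) = 382*(-455 + 2984) = 382*2529 = 966078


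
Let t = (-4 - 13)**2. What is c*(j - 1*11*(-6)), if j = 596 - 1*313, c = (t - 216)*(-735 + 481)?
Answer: -6471158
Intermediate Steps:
t = 289 (t = (-17)**2 = 289)
c = -18542 (c = (289 - 216)*(-735 + 481) = 73*(-254) = -18542)
j = 283 (j = 596 - 313 = 283)
c*(j - 1*11*(-6)) = -18542*(283 - 1*11*(-6)) = -18542*(283 - 11*(-6)) = -18542*(283 + 66) = -18542*349 = -6471158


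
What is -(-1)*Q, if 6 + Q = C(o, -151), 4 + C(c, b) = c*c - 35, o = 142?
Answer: 20119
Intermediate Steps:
C(c, b) = -39 + c² (C(c, b) = -4 + (c*c - 35) = -4 + (c² - 35) = -4 + (-35 + c²) = -39 + c²)
Q = 20119 (Q = -6 + (-39 + 142²) = -6 + (-39 + 20164) = -6 + 20125 = 20119)
-(-1)*Q = -(-1)*20119 = -1*(-20119) = 20119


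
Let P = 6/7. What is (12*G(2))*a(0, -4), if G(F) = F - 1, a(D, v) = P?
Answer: 72/7 ≈ 10.286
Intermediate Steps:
P = 6/7 (P = 6*(⅐) = 6/7 ≈ 0.85714)
a(D, v) = 6/7
G(F) = -1 + F
(12*G(2))*a(0, -4) = (12*(-1 + 2))*(6/7) = (12*1)*(6/7) = 12*(6/7) = 72/7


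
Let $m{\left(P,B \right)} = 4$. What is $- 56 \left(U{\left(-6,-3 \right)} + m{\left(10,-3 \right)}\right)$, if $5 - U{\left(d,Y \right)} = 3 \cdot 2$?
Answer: $-168$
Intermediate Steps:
$U{\left(d,Y \right)} = -1$ ($U{\left(d,Y \right)} = 5 - 3 \cdot 2 = 5 - 6 = -1$)
$- 56 \left(U{\left(-6,-3 \right)} + m{\left(10,-3 \right)}\right) = - 56 \left(-1 + 4\right) = \left(-56\right) 3 = -168$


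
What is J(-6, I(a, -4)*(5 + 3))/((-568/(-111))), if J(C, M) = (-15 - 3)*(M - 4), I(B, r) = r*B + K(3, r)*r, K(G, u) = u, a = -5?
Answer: -999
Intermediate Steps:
I(B, r) = r² + B*r (I(B, r) = r*B + r*r = B*r + r² = r² + B*r)
J(C, M) = 72 - 18*M (J(C, M) = -18*(-4 + M) = 72 - 18*M)
J(-6, I(a, -4)*(5 + 3))/((-568/(-111))) = (72 - 18*(-4*(-5 - 4))*(5 + 3))/((-568/(-111))) = (72 - 18*(-4*(-9))*8)/((-568*(-1/111))) = (72 - 648*8)/(568/111) = (72 - 18*288)*(111/568) = (72 - 5184)*(111/568) = -5112*111/568 = -999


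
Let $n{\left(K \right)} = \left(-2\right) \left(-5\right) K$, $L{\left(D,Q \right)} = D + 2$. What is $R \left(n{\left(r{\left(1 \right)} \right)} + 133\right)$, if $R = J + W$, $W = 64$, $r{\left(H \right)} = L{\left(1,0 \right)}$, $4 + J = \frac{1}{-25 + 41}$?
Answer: $\frac{156643}{16} \approx 9790.2$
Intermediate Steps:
$L{\left(D,Q \right)} = 2 + D$
$J = - \frac{63}{16}$ ($J = -4 + \frac{1}{-25 + 41} = -4 + \frac{1}{16} = - \frac{63}{16} \approx -3.9375$)
$r{\left(H \right)} = 3$ ($r{\left(H \right)} = 2 + 1 = 3$)
$n{\left(K \right)} = 10 K$
$R = \frac{961}{16}$ ($R = - \frac{63}{16} + 64 = \frac{961}{16} \approx 60.063$)
$R \left(n{\left(r{\left(1 \right)} \right)} + 133\right) = \frac{961 \left(10 \cdot 3 + 133\right)}{16} = \frac{961 \left(30 + 133\right)}{16} = \frac{961}{16} \cdot 163 = \frac{156643}{16}$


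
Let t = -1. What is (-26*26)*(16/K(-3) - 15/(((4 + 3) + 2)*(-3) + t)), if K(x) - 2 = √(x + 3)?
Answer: -40391/7 ≈ -5770.1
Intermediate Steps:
K(x) = 2 + √(3 + x) (K(x) = 2 + √(x + 3) = 2 + √(3 + x))
(-26*26)*(16/K(-3) - 15/(((4 + 3) + 2)*(-3) + t)) = (-26*26)*(16/(2 + √(3 - 3)) - 15/(((4 + 3) + 2)*(-3) - 1)) = -676*(16/(2 + √0) - 15/((7 + 2)*(-3) - 1)) = -676*(16/(2 + 0) - 15/(9*(-3) - 1)) = -676*(16/2 - 15/(-27 - 1)) = -676*(16*(½) - 15/(-28)) = -676*(8 - 15*(-1/28)) = -676*(8 + 15/28) = -676*239/28 = -40391/7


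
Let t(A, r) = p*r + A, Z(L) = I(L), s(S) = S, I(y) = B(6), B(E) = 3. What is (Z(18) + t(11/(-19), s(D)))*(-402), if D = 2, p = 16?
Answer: -262908/19 ≈ -13837.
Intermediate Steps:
I(y) = 3
Z(L) = 3
t(A, r) = A + 16*r (t(A, r) = 16*r + A = A + 16*r)
(Z(18) + t(11/(-19), s(D)))*(-402) = (3 + (11/(-19) + 16*2))*(-402) = (3 + (11*(-1/19) + 32))*(-402) = (3 + (-11/19 + 32))*(-402) = (3 + 597/19)*(-402) = (654/19)*(-402) = -262908/19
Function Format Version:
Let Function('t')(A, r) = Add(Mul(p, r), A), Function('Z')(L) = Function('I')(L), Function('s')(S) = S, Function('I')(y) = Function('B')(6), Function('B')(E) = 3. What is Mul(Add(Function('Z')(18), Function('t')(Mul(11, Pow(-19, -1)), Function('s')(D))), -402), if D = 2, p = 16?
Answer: Rational(-262908, 19) ≈ -13837.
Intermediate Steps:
Function('I')(y) = 3
Function('Z')(L) = 3
Function('t')(A, r) = Add(A, Mul(16, r)) (Function('t')(A, r) = Add(Mul(16, r), A) = Add(A, Mul(16, r)))
Mul(Add(Function('Z')(18), Function('t')(Mul(11, Pow(-19, -1)), Function('s')(D))), -402) = Mul(Add(3, Add(Mul(11, Pow(-19, -1)), Mul(16, 2))), -402) = Mul(Add(3, Add(Mul(11, Rational(-1, 19)), 32)), -402) = Mul(Add(3, Add(Rational(-11, 19), 32)), -402) = Mul(Add(3, Rational(597, 19)), -402) = Mul(Rational(654, 19), -402) = Rational(-262908, 19)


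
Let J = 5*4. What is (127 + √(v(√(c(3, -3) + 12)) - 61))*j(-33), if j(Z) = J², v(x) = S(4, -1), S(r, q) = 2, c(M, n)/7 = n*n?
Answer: 50800 + 400*I*√59 ≈ 50800.0 + 3072.5*I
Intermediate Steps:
c(M, n) = 7*n² (c(M, n) = 7*(n*n) = 7*n²)
v(x) = 2
J = 20
j(Z) = 400 (j(Z) = 20² = 400)
(127 + √(v(√(c(3, -3) + 12)) - 61))*j(-33) = (127 + √(2 - 61))*400 = (127 + √(-59))*400 = (127 + I*√59)*400 = 50800 + 400*I*√59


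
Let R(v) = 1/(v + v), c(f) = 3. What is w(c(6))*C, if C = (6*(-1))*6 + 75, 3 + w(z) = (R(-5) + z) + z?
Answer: 1131/10 ≈ 113.10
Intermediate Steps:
R(v) = 1/(2*v)
w(z) = -31/10 + 2*z (w(z) = -3 + (((½)/(-5) + z) + z) = -3 + (((½)*(-⅕) + z) + z) = -3 + ((-⅒ + z) + z) = -3 + (-⅒ + 2*z) = -31/10 + 2*z)
C = 39 (C = -6*6 + 75 = -36 + 75 = 39)
w(c(6))*C = (-31/10 + 2*3)*39 = (-31/10 + 6)*39 = (29/10)*39 = 1131/10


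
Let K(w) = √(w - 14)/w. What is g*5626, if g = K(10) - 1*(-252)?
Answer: 1417752 + 5626*I/5 ≈ 1.4178e+6 + 1125.2*I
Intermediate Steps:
K(w) = √(-14 + w)/w
g = 252 + I/5 (g = √(-14 + 10)/10 - 1*(-252) = √(-4)/10 + 252 = (2*I)/10 + 252 = I/5 + 252 = 252 + I/5 ≈ 252.0 + 0.2*I)
g*5626 = (252 + I/5)*5626 = 1417752 + 5626*I/5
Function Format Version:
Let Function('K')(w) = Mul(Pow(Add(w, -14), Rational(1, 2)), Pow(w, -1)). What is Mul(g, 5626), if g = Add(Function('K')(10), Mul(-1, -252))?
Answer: Add(1417752, Mul(Rational(5626, 5), I)) ≈ Add(1.4178e+6, Mul(1125.2, I))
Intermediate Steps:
Function('K')(w) = Mul(Pow(w, -1), Pow(Add(-14, w), Rational(1, 2))) (Function('K')(w) = Mul(Pow(Add(-14, w), Rational(1, 2)), Pow(w, -1)) = Mul(Pow(w, -1), Pow(Add(-14, w), Rational(1, 2))))
g = Add(252, Mul(Rational(1, 5), I)) (g = Add(Mul(Pow(10, -1), Pow(Add(-14, 10), Rational(1, 2))), Mul(-1, -252)) = Add(Mul(Rational(1, 10), Pow(-4, Rational(1, 2))), 252) = Add(Mul(Rational(1, 10), Mul(2, I)), 252) = Add(Mul(Rational(1, 5), I), 252) = Add(252, Mul(Rational(1, 5), I)) ≈ Add(252.00, Mul(0.20000, I)))
Mul(g, 5626) = Mul(Add(252, Mul(Rational(1, 5), I)), 5626) = Add(1417752, Mul(Rational(5626, 5), I))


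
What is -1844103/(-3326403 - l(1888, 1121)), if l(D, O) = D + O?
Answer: 614701/1109804 ≈ 0.55388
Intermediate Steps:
-1844103/(-3326403 - l(1888, 1121)) = -1844103/(-3326403 - (1888 + 1121)) = -1844103/(-3326403 - 1*3009) = -1844103/(-3326403 - 3009) = -1844103/(-3329412) = -1844103*(-1/3329412) = 614701/1109804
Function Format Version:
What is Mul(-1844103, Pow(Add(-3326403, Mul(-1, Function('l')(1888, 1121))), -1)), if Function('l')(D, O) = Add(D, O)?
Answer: Rational(614701, 1109804) ≈ 0.55388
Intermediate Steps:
Mul(-1844103, Pow(Add(-3326403, Mul(-1, Function('l')(1888, 1121))), -1)) = Mul(-1844103, Pow(Add(-3326403, Mul(-1, Add(1888, 1121))), -1)) = Mul(-1844103, Pow(Add(-3326403, Mul(-1, 3009)), -1)) = Mul(-1844103, Pow(Add(-3326403, -3009), -1)) = Mul(-1844103, Pow(-3329412, -1)) = Mul(-1844103, Rational(-1, 3329412)) = Rational(614701, 1109804)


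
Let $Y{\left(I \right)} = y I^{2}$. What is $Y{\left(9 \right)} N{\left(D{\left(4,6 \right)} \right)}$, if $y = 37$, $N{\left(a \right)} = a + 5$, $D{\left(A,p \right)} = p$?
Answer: $32967$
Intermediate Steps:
$N{\left(a \right)} = 5 + a$
$Y{\left(I \right)} = 37 I^{2}$
$Y{\left(9 \right)} N{\left(D{\left(4,6 \right)} \right)} = 37 \cdot 9^{2} \left(5 + 6\right) = 37 \cdot 81 \cdot 11 = 2997 \cdot 11 = 32967$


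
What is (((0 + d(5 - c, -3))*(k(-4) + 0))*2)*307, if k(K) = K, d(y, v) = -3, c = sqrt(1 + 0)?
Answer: 7368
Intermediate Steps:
c = 1 (c = sqrt(1) = 1)
(((0 + d(5 - c, -3))*(k(-4) + 0))*2)*307 = (((0 - 3)*(-4 + 0))*2)*307 = (-3*(-4)*2)*307 = (12*2)*307 = 24*307 = 7368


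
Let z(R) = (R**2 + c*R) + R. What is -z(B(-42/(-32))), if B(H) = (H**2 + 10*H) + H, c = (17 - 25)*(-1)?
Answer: -26646417/65536 ≈ -406.59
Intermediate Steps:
c = 8 (c = -8*(-1) = 8)
B(H) = H**2 + 11*H
z(R) = R**2 + 9*R (z(R) = (R**2 + 8*R) + R = R**2 + 9*R)
-z(B(-42/(-32))) = -(-42/(-32))*(11 - 42/(-32))*(9 + (-42/(-32))*(11 - 42/(-32))) = -(-42*(-1/32))*(11 - 42*(-1/32))*(9 + (-42*(-1/32))*(11 - 42*(-1/32))) = -21*(11 + 21/16)/16*(9 + 21*(11 + 21/16)/16) = -(21/16)*(197/16)*(9 + (21/16)*(197/16)) = -4137*(9 + 4137/256)/256 = -4137*6441/(256*256) = -1*26646417/65536 = -26646417/65536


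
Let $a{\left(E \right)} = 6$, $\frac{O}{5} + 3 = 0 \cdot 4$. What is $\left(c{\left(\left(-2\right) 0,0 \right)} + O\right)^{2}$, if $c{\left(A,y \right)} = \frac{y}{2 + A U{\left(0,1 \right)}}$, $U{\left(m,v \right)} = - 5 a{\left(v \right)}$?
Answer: $225$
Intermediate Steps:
$O = -15$ ($O = -15 + 5 \cdot 0 \cdot 4 = -15 + 5 \cdot 0 = -15 + 0 = -15$)
$U{\left(m,v \right)} = -30$ ($U{\left(m,v \right)} = \left(-5\right) 6 = -30$)
$c{\left(A,y \right)} = \frac{y}{2 - 30 A}$ ($c{\left(A,y \right)} = \frac{y}{2 + A \left(-30\right)} = \frac{y}{2 - 30 A}$)
$\left(c{\left(\left(-2\right) 0,0 \right)} + O\right)^{2} = \left(\left(-1\right) 0 \frac{1}{-2 + 30 \left(\left(-2\right) 0\right)} - 15\right)^{2} = \left(\left(-1\right) 0 \frac{1}{-2 + 30 \cdot 0} - 15\right)^{2} = \left(\left(-1\right) 0 \frac{1}{-2 + 0} - 15\right)^{2} = \left(\left(-1\right) 0 \frac{1}{-2} - 15\right)^{2} = \left(\left(-1\right) 0 \left(- \frac{1}{2}\right) - 15\right)^{2} = \left(0 - 15\right)^{2} = \left(-15\right)^{2} = 225$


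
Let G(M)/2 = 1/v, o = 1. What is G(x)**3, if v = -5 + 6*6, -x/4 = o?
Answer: 8/29791 ≈ 0.00026854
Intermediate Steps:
x = -4 (x = -4*1 = -4)
v = 31 (v = -5 + 36 = 31)
G(M) = 2/31
G(x)**3 = (2/31)**3 = 8/29791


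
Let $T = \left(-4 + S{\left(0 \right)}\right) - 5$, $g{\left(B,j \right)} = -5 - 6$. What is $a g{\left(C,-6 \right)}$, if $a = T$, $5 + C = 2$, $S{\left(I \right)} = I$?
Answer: $99$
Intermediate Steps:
$C = -3$ ($C = -5 + 2 = -3$)
$g{\left(B,j \right)} = -11$ ($g{\left(B,j \right)} = -5 - 6 = -11$)
$T = -9$ ($T = \left(-4 + 0\right) - 5 = -4 - 5 = -9$)
$a = -9$
$a g{\left(C,-6 \right)} = \left(-9\right) \left(-11\right) = 99$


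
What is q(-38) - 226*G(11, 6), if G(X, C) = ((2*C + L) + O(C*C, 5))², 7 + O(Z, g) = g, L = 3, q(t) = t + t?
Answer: -38270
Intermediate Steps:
q(t) = 2*t
O(Z, g) = -7 + g
G(X, C) = (1 + 2*C)² (G(X, C) = ((2*C + 3) + (-7 + 5))² = ((3 + 2*C) - 2)² = (1 + 2*C)²)
q(-38) - 226*G(11, 6) = 2*(-38) - 226*(1 + 2*6)² = -76 - 226*(1 + 12)² = -76 - 226*13² = -76 - 226*169 = -76 - 38194 = -38270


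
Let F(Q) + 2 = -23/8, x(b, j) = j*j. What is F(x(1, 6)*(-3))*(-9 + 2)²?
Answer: -1911/8 ≈ -238.88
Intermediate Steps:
x(b, j) = j²
F(Q) = -39/8 (F(Q) = -2 - 23/8 = -39/8)
F(x(1, 6)*(-3))*(-9 + 2)² = -39*(-9 + 2)²/8 = -39/8*(-7)² = -39/8*49 = -1911/8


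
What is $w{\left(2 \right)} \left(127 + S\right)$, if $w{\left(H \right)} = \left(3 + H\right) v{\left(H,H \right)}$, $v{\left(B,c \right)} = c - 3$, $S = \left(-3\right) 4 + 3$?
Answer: $-590$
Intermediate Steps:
$S = -9$ ($S = -12 + 3 = -9$)
$v{\left(B,c \right)} = -3 + c$
$w{\left(H \right)} = \left(-3 + H\right) \left(3 + H\right)$ ($w{\left(H \right)} = \left(3 + H\right) \left(-3 + H\right) = \left(-3 + H\right) \left(3 + H\right)$)
$w{\left(2 \right)} \left(127 + S\right) = \left(-9 + 2^{2}\right) \left(127 - 9\right) = \left(-9 + 4\right) 118 = \left(-5\right) 118 = -590$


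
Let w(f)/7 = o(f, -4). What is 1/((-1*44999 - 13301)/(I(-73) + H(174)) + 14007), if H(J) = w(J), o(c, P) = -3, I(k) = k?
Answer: 47/687479 ≈ 6.8366e-5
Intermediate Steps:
w(f) = -21 (w(f) = 7*(-3) = -21)
H(J) = -21
1/((-1*44999 - 13301)/(I(-73) + H(174)) + 14007) = 1/((-1*44999 - 13301)/(-73 - 21) + 14007) = 1/((-44999 - 13301)/(-94) + 14007) = 1/(-58300*(-1/94) + 14007) = 1/(29150/47 + 14007) = 1/(687479/47) = 47/687479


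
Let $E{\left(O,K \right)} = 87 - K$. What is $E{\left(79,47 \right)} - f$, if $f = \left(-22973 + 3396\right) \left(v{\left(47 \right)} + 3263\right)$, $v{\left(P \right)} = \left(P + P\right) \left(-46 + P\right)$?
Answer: $65720029$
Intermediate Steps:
$v{\left(P \right)} = 2 P \left(-46 + P\right)$
$f = -65719989$ ($f = \left(-22973 + 3396\right) \left(2 \cdot 47 \left(-46 + 47\right) + 3263\right) = - 19577 \left(2 \cdot 47 \cdot 1 + 3263\right) = - 19577 \left(94 + 3263\right) = \left(-19577\right) 3357 = -65719989$)
$E{\left(79,47 \right)} - f = \left(87 - 47\right) - -65719989 = \left(87 - 47\right) + 65719989 = 40 + 65719989 = 65720029$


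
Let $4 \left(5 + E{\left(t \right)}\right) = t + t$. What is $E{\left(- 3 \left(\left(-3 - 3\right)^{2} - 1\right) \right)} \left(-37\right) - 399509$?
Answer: $- \frac{794763}{2} \approx -3.9738 \cdot 10^{5}$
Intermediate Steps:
$E{\left(t \right)} = -5 + \frac{t}{2}$ ($E{\left(t \right)} = -5 + \frac{t + t}{4} = -5 + \frac{2 t}{4} = -5 + \frac{t}{2}$)
$E{\left(- 3 \left(\left(-3 - 3\right)^{2} - 1\right) \right)} \left(-37\right) - 399509 = \left(-5 + \frac{\left(-3\right) \left(\left(-3 - 3\right)^{2} - 1\right)}{2}\right) \left(-37\right) - 399509 = \left(-5 + \frac{\left(-3\right) \left(\left(-6\right)^{2} - 1\right)}{2}\right) \left(-37\right) - 399509 = \left(-5 + \frac{\left(-3\right) \left(36 - 1\right)}{2}\right) \left(-37\right) - 399509 = \left(-5 + \frac{\left(-3\right) 35}{2}\right) \left(-37\right) - 399509 = \left(-5 + \frac{1}{2} \left(-105\right)\right) \left(-37\right) - 399509 = \left(-5 - \frac{105}{2}\right) \left(-37\right) - 399509 = \left(- \frac{115}{2}\right) \left(-37\right) - 399509 = \frac{4255}{2} - 399509 = - \frac{794763}{2}$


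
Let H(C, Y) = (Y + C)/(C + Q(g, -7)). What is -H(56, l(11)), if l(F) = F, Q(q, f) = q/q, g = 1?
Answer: -67/57 ≈ -1.1754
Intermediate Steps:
Q(q, f) = 1
H(C, Y) = (C + Y)/(1 + C) (H(C, Y) = (Y + C)/(C + 1) = (C + Y)/(1 + C))
-H(56, l(11)) = -(56 + 11)/(1 + 56) = -67/57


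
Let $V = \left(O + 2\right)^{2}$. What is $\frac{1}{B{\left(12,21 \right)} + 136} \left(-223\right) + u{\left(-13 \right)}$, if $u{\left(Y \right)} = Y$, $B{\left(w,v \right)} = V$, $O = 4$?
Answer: $- \frac{2459}{172} \approx -14.297$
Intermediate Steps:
$V = 36$ ($V = \left(4 + 2\right)^{2} = 6^{2} = 36$)
$B{\left(w,v \right)} = 36$
$\frac{1}{B{\left(12,21 \right)} + 136} \left(-223\right) + u{\left(-13 \right)} = \frac{1}{36 + 136} \left(-223\right) - 13 = \frac{1}{172} \left(-223\right) - 13 = - \frac{223}{172} - 13 = - \frac{2459}{172}$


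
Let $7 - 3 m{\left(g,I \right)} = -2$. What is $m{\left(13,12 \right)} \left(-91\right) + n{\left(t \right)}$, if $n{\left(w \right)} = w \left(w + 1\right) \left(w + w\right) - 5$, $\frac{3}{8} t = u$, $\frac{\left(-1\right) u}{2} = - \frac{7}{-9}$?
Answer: $- \frac{7604354}{19683} \approx -386.34$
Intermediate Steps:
$u = - \frac{14}{9}$ ($u = - 2 \left(- \frac{7}{-9}\right) = - 2 \left(\left(-7\right) \left(- \frac{1}{9}\right)\right) = \left(-2\right) \frac{7}{9} = - \frac{14}{9} \approx -1.5556$)
$m{\left(g,I \right)} = 3$ ($m{\left(g,I \right)} = \frac{7}{3} - - \frac{2}{3} = \frac{7}{3} + \frac{2}{3} = 3$)
$t = - \frac{112}{27}$ ($t = \frac{8}{3} \left(- \frac{14}{9}\right) = - \frac{112}{27} \approx -4.1481$)
$n{\left(w \right)} = -5 + 2 w^{2} \left(1 + w\right)$ ($n{\left(w \right)} = w \left(1 + w\right) 2 w - 5 = w 2 w \left(1 + w\right) - 5 = 2 w^{2} \left(1 + w\right) - 5 = -5 + 2 w^{2} \left(1 + w\right)$)
$m{\left(13,12 \right)} \left(-91\right) + n{\left(t \right)} = 3 \left(-91\right) + \left(-5 + 2 \left(- \frac{112}{27}\right)^{2} + 2 \left(- \frac{112}{27}\right)^{3}\right) = -273 + \left(-5 + 2 \cdot \frac{12544}{729} + 2 \left(- \frac{1404928}{19683}\right)\right) = -273 - \frac{2230895}{19683} = - \frac{7604354}{19683}$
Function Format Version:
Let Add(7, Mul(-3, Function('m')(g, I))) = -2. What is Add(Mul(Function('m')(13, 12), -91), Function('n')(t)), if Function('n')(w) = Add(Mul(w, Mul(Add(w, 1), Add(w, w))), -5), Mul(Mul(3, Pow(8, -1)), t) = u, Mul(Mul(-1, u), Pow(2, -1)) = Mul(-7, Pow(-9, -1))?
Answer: Rational(-7604354, 19683) ≈ -386.34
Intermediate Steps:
u = Rational(-14, 9) (u = Mul(-2, Mul(-7, Pow(-9, -1))) = Mul(-2, Mul(-7, Rational(-1, 9))) = Mul(-2, Rational(7, 9)) = Rational(-14, 9) ≈ -1.5556)
Function('m')(g, I) = 3 (Function('m')(g, I) = Add(Rational(7, 3), Mul(Rational(-1, 3), -2)) = Add(Rational(7, 3), Rational(2, 3)) = 3)
t = Rational(-112, 27) (t = Mul(Rational(8, 3), Rational(-14, 9)) = Rational(-112, 27) ≈ -4.1481)
Function('n')(w) = Add(-5, Mul(2, Pow(w, 2), Add(1, w))) (Function('n')(w) = Add(Mul(w, Mul(Add(1, w), Mul(2, w))), -5) = Add(Mul(w, Mul(2, w, Add(1, w))), -5) = Add(Mul(2, Pow(w, 2), Add(1, w)), -5) = Add(-5, Mul(2, Pow(w, 2), Add(1, w))))
Add(Mul(Function('m')(13, 12), -91), Function('n')(t)) = Add(Mul(3, -91), Add(-5, Mul(2, Pow(Rational(-112, 27), 2)), Mul(2, Pow(Rational(-112, 27), 3)))) = Add(-273, Add(-5, Mul(2, Rational(12544, 729)), Mul(2, Rational(-1404928, 19683)))) = Add(-273, Add(-5, Rational(25088, 729), Rational(-2809856, 19683))) = Add(-273, Rational(-2230895, 19683)) = Rational(-7604354, 19683)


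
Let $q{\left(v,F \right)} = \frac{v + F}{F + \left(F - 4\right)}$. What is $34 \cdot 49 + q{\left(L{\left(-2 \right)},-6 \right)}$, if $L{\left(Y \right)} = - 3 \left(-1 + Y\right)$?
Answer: $\frac{26653}{16} \approx 1665.8$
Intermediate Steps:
$L{\left(Y \right)} = 3 - 3 Y$
$q{\left(v,F \right)} = \frac{F + v}{-4 + 2 F}$ ($q{\left(v,F \right)} = \frac{F + v}{F + \left(-4 + F\right)} = \frac{F + v}{-4 + 2 F}$)
$34 \cdot 49 + q{\left(L{\left(-2 \right)},-6 \right)} = 34 \cdot 49 + \frac{-6 + \left(3 - -6\right)}{2 \left(-2 - 6\right)} = 1666 + \frac{-6 + \left(3 + 6\right)}{2 \left(-8\right)} = 1666 + \frac{1}{2} \left(- \frac{1}{8}\right) \left(-6 + 9\right) = 1666 + \frac{1}{2} \left(- \frac{1}{8}\right) 3 = 1666 - \frac{3}{16} = \frac{26653}{16}$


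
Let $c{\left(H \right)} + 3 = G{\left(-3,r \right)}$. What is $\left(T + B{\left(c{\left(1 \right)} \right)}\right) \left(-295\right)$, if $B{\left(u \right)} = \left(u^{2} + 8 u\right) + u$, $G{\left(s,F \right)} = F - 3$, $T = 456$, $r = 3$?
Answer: $-129210$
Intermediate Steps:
$G{\left(s,F \right)} = -3 + F$
$c{\left(H \right)} = -3$ ($c{\left(H \right)} = -3 + \left(-3 + 3\right) = -3 + 0 = -3$)
$B{\left(u \right)} = u^{2} + 9 u$
$\left(T + B{\left(c{\left(1 \right)} \right)}\right) \left(-295\right) = \left(456 - 3 \left(9 - 3\right)\right) \left(-295\right) = \left(456 - 18\right) \left(-295\right) = 438 \left(-295\right) = -129210$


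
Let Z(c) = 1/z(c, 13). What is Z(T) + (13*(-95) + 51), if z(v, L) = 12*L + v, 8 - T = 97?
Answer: -79327/67 ≈ -1184.0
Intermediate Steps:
T = -89 (T = 8 - 1*97 = 8 - 97 = -89)
z(v, L) = v + 12*L
Z(c) = 1/(156 + c) (Z(c) = 1/(c + 12*13) = 1/(c + 156) = 1/(156 + c))
Z(T) + (13*(-95) + 51) = 1/(156 - 89) + (13*(-95) + 51) = 1/67 + (-1235 + 51) = 1/67 - 1184 = -79327/67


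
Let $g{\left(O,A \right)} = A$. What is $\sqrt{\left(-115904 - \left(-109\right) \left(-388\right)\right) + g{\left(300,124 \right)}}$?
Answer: $2 i \sqrt{39518} \approx 397.58 i$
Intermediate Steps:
$\sqrt{\left(-115904 - \left(-109\right) \left(-388\right)\right) + g{\left(300,124 \right)}} = \sqrt{\left(-115904 - \left(-109\right) \left(-388\right)\right) + 124} = \sqrt{\left(-115904 - 42292\right) + 124} = \sqrt{-158196 + 124} = \sqrt{-158072} = 2 i \sqrt{39518}$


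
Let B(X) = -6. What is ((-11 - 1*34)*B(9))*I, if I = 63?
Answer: 17010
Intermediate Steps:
((-11 - 1*34)*B(9))*I = ((-11 - 1*34)*(-6))*63 = ((-11 - 34)*(-6))*63 = -45*(-6)*63 = 270*63 = 17010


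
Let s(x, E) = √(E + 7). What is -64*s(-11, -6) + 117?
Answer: 53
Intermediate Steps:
s(x, E) = √(7 + E)
-64*s(-11, -6) + 117 = -64*√(7 - 6) + 117 = -64*√1 + 117 = -64*1 + 117 = -64 + 117 = 53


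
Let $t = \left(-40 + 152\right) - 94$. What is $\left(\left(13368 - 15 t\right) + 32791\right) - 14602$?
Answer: $31287$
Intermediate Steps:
$t = 18$ ($t = 112 - 94 = 18$)
$\left(\left(13368 - 15 t\right) + 32791\right) - 14602 = \left(\left(13368 - 15 \cdot 18\right) + 32791\right) - 14602 = \left(\left(13368 - 270\right) + 32791\right) - 14602 = \left(13098 + 32791\right) - 14602 = 45889 - 14602 = 31287$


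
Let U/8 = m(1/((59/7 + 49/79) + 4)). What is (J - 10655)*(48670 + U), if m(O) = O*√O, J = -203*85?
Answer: -1358379700 - 7717115*√249403/813604 ≈ -1.3584e+9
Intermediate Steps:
J = -17255
m(O) = O^(3/2)
U = 553*√249403/1627208 (U = 8*(1/((59/7 + 49/79) + 4))^(3/2) = 8*(1/(5004/553 + 4))^(3/2) = 8*(1/(7216/553))^(3/2) = 8*(553/7216)^(3/2) = 8*(553*√249403/13017664) = 553*√249403/1627208 ≈ 0.16972)
(J - 10655)*(48670 + U) = (-17255 - 10655)*(48670 + 553*√249403/1627208) = -27910*(48670 + 553*√249403/1627208) = -1358379700 - 7717115*√249403/813604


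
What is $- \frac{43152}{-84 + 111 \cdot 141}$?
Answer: $- \frac{14384}{5189} \approx -2.772$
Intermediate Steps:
$- \frac{43152}{-84 + 111 \cdot 141} = - \frac{43152}{-84 + 15651} = - \frac{43152}{15567} = \left(-43152\right) \frac{1}{15567} = - \frac{14384}{5189}$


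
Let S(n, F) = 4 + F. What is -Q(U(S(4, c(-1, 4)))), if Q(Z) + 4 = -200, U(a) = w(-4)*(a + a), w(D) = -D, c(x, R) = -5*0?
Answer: 204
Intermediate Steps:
c(x, R) = 0
U(a) = 8*a (U(a) = (-1*(-4))*(a + a) = 4*(2*a) = 8*a)
Q(Z) = -204 (Q(Z) = -4 - 200 = -204)
-Q(U(S(4, c(-1, 4)))) = -1*(-204) = 204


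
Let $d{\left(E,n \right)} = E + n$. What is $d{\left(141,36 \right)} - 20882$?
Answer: $-20705$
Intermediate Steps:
$d{\left(141,36 \right)} - 20882 = \left(141 + 36\right) - 20882 = 177 - 20882 = -20705$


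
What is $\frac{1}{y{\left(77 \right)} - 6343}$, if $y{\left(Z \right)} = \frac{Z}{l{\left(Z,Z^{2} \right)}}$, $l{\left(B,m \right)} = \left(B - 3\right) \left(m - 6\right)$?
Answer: $- \frac{438302}{2780149509} \approx -0.00015765$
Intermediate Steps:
$l{\left(B,m \right)} = \left(-6 + m\right) \left(-3 + B\right)$ ($l{\left(B,m \right)} = \left(-3 + B\right) \left(-6 + m\right) = \left(-6 + m\right) \left(-3 + B\right)$)
$y{\left(Z \right)} = \frac{Z}{18 + Z^{3} - 6 Z - 3 Z^{2}}$ ($y{\left(Z \right)} = \frac{Z}{18 - 6 Z - 3 Z^{2} + Z Z^{2}} = \frac{Z}{18 - 6 Z - 3 Z^{2} + Z^{3}} = \frac{Z}{18 + Z^{3} - 6 Z - 3 Z^{2}}$)
$\frac{1}{y{\left(77 \right)} - 6343} = \frac{1}{\frac{77}{18 + 77^{3} - 462 - 3 \cdot 77^{2}} - 6343} = \frac{1}{\frac{77}{18 + 456533 - 462 - 17787} - 6343} = \frac{1}{\frac{77}{438302} - 6343} = \frac{1}{- \frac{2780149509}{438302}} = - \frac{438302}{2780149509}$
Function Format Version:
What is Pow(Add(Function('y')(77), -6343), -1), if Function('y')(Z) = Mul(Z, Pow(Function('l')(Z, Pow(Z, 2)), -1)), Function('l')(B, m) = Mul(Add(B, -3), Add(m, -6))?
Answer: Rational(-438302, 2780149509) ≈ -0.00015765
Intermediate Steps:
Function('l')(B, m) = Mul(Add(-6, m), Add(-3, B)) (Function('l')(B, m) = Mul(Add(-3, B), Add(-6, m)) = Mul(Add(-6, m), Add(-3, B)))
Function('y')(Z) = Mul(Z, Pow(Add(18, Pow(Z, 3), Mul(-6, Z), Mul(-3, Pow(Z, 2))), -1)) (Function('y')(Z) = Mul(Z, Pow(Add(18, Mul(-6, Z), Mul(-3, Pow(Z, 2)), Mul(Z, Pow(Z, 2))), -1)) = Mul(Z, Pow(Add(18, Mul(-6, Z), Mul(-3, Pow(Z, 2)), Pow(Z, 3)), -1)) = Mul(Z, Pow(Add(18, Pow(Z, 3), Mul(-6, Z), Mul(-3, Pow(Z, 2))), -1)))
Pow(Add(Function('y')(77), -6343), -1) = Pow(Add(Mul(77, Pow(Add(18, Pow(77, 3), Mul(-6, 77), Mul(-3, Pow(77, 2))), -1)), -6343), -1) = Pow(Add(Mul(77, Pow(Add(18, 456533, -462, Mul(-3, 5929)), -1)), -6343), -1) = Pow(Add(Mul(77, Pow(Add(18, 456533, -462, -17787), -1)), -6343), -1) = Pow(Add(Mul(77, Pow(438302, -1)), -6343), -1) = Pow(Add(Mul(77, Rational(1, 438302)), -6343), -1) = Pow(Add(Rational(77, 438302), -6343), -1) = Pow(Rational(-2780149509, 438302), -1) = Rational(-438302, 2780149509)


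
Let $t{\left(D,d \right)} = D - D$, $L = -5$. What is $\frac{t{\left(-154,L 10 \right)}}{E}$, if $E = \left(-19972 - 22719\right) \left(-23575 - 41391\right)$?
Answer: $0$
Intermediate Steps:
$E = 2773463506$ ($E = \left(-42691\right) \left(-64966\right) = 2773463506$)
$t{\left(D,d \right)} = 0$
$\frac{t{\left(-154,L 10 \right)}}{E} = \frac{0}{2773463506} = 0 \cdot \frac{1}{2773463506} = 0$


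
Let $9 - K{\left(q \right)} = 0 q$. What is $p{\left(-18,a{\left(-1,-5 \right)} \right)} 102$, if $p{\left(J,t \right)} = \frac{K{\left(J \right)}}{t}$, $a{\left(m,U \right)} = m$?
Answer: $-918$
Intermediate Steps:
$K{\left(q \right)} = 9$ ($K{\left(q \right)} = 9 - 0 q = 9 - 0 = 9 + 0 = 9$)
$p{\left(J,t \right)} = \frac{9}{t}$
$p{\left(-18,a{\left(-1,-5 \right)} \right)} 102 = \frac{9}{-1} \cdot 102 = 9 \left(-1\right) 102 = \left(-9\right) 102 = -918$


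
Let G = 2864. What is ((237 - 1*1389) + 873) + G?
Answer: 2585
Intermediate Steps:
((237 - 1*1389) + 873) + G = ((237 - 1*1389) + 873) + 2864 = ((237 - 1389) + 873) + 2864 = (-1152 + 873) + 2864 = -279 + 2864 = 2585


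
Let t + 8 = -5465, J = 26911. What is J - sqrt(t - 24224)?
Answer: 26911 - I*sqrt(29697) ≈ 26911.0 - 172.33*I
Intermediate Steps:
t = -5473 (t = -8 - 5465 = -5473)
J - sqrt(t - 24224) = 26911 - sqrt(-5473 - 24224) = 26911 - sqrt(-29697) = 26911 - I*sqrt(29697)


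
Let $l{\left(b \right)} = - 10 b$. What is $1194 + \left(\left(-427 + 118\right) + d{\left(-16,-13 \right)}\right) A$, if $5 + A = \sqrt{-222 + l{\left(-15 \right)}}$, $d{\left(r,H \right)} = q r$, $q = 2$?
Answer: $2899 - 2046 i \sqrt{2} \approx 2899.0 - 2893.5 i$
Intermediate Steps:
$d{\left(r,H \right)} = 2 r$
$A = -5 + 6 i \sqrt{2}$ ($A = -5 + \sqrt{-222 - -150} = -5 + \sqrt{-222 + 150} = -5 + \sqrt{-72} = -5 + 6 i \sqrt{2} \approx -5.0 + 8.4853 i$)
$1194 + \left(\left(-427 + 118\right) + d{\left(-16,-13 \right)}\right) A = 1194 + \left(\left(-427 + 118\right) + 2 \left(-16\right)\right) \left(-5 + 6 i \sqrt{2}\right) = 1194 + \left(-309 - 32\right) \left(-5 + 6 i \sqrt{2}\right) = 1194 - 341 \left(-5 + 6 i \sqrt{2}\right) = 1194 + \left(1705 - 2046 i \sqrt{2}\right) = 2899 - 2046 i \sqrt{2}$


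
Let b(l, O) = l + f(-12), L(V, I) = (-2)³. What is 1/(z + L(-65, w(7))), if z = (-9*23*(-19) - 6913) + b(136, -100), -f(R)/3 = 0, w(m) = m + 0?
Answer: -1/2852 ≈ -0.00035063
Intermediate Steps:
w(m) = m
f(R) = 0 (f(R) = -3*0 = 0)
L(V, I) = -8
b(l, O) = l (b(l, O) = l + 0 = l)
z = -2844 (z = (-9*23*(-19) - 6913) + 136 = (-207*(-19) - 6913) + 136 = (3933 - 6913) + 136 = -2980 + 136 = -2844)
1/(z + L(-65, w(7))) = 1/(-2844 - 8) = 1/(-2852) = -1/2852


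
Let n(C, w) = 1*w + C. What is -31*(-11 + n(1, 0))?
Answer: 310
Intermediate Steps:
n(C, w) = C + w (n(C, w) = w + C = C + w)
-31*(-11 + n(1, 0)) = -31*(-11 + (1 + 0)) = -31*(-11 + 1) = -31*(-10) = 310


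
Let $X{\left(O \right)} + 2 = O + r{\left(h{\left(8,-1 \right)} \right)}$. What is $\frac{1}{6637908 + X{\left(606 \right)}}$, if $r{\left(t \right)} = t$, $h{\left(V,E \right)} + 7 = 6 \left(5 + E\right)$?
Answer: $\frac{1}{6638529} \approx 1.5064 \cdot 10^{-7}$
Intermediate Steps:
$h{\left(V,E \right)} = 23 + 6 E$ ($h{\left(V,E \right)} = -7 + 6 \left(5 + E\right) = -7 + \left(30 + 6 E\right) = 23 + 6 E$)
$X{\left(O \right)} = 15 + O$ ($X{\left(O \right)} = -2 + \left(O + \left(23 + 6 \left(-1\right)\right)\right) = -2 + \left(O + \left(23 - 6\right)\right) = -2 + \left(O + 17\right) = -2 + \left(17 + O\right) = 15 + O$)
$\frac{1}{6637908 + X{\left(606 \right)}} = \frac{1}{6637908 + \left(15 + 606\right)} = \frac{1}{6637908 + 621} = \frac{1}{6638529}$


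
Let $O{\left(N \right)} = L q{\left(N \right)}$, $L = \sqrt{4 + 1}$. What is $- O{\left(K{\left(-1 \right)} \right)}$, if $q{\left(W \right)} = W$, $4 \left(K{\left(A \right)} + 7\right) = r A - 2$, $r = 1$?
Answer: $\frac{31 \sqrt{5}}{4} \approx 17.33$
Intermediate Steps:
$K{\left(A \right)} = - \frac{15}{2} + \frac{A}{4}$ ($K{\left(A \right)} = -7 + \frac{1 A - 2}{4} = -7 + \frac{A - 2}{4} = -7 + \frac{-2 + A}{4} = -7 + \left(- \frac{1}{2} + \frac{A}{4}\right) = - \frac{15}{2} + \frac{A}{4}$)
$L = \sqrt{5} \approx 2.2361$
$O{\left(N \right)} = N \sqrt{5}$ ($O{\left(N \right)} = \sqrt{5} N = N \sqrt{5}$)
$- O{\left(K{\left(-1 \right)} \right)} = - \left(- \frac{15}{2} + \frac{1}{4} \left(-1\right)\right) \sqrt{5} = - \left(- \frac{15}{2} - \frac{1}{4}\right) \sqrt{5} = - \frac{\left(-31\right) \sqrt{5}}{4} = \frac{31 \sqrt{5}}{4}$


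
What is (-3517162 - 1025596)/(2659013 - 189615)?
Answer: -2271379/1234699 ≈ -1.8396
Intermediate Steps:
(-3517162 - 1025596)/(2659013 - 189615) = -4542758/2469398 = -4542758*1/2469398 = -2271379/1234699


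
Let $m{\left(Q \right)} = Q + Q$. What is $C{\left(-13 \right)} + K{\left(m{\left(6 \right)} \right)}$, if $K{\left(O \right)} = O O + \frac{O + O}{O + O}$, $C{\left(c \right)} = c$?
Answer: $132$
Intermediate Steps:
$m{\left(Q \right)} = 2 Q$
$K{\left(O \right)} = 1 + O^{2}$ ($K{\left(O \right)} = O^{2} + \frac{2 O}{2 O} = O^{2} + 2 O \frac{1}{2 O} = O^{2} + 1 = 1 + O^{2}$)
$C{\left(-13 \right)} + K{\left(m{\left(6 \right)} \right)} = -13 + \left(1 + \left(2 \cdot 6\right)^{2}\right) = -13 + \left(1 + 12^{2}\right) = -13 + \left(1 + 144\right) = -13 + 145 = 132$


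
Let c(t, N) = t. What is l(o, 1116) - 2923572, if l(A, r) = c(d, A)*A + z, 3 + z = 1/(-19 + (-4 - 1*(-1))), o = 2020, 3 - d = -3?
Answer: -64052011/22 ≈ -2.9115e+6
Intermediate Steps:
d = 6 (d = 3 - 1*(-3) = 3 + 3 = 6)
z = -67/22 (z = -3 + 1/(-19 + (-4 - 1*(-1))) = -3 + 1/(-19 + (-4 + 1)) = -3 + 1/(-19 - 3) = -3 + 1/(-22) = -3 - 1/22 = -67/22 ≈ -3.0455)
l(A, r) = -67/22 + 6*A (l(A, r) = 6*A - 67/22 = -67/22 + 6*A)
l(o, 1116) - 2923572 = (-67/22 + 6*2020) - 2923572 = (-67/22 + 12120) - 2923572 = 266573/22 - 2923572 = -64052011/22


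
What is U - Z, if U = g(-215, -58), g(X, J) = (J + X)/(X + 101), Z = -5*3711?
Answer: 705181/38 ≈ 18557.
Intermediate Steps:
Z = -18555
g(X, J) = (J + X)/(101 + X)
U = 91/38 (U = (-58 - 215)/(101 - 215) = -273/(-114) = -1/114*(-273) = 91/38 ≈ 2.3947)
U - Z = 91/38 - 1*(-18555) = 91/38 + 18555 = 705181/38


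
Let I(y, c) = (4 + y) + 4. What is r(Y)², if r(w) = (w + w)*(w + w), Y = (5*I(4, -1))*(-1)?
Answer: 207360000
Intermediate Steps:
I(y, c) = 8 + y
Y = -60 (Y = (5*(8 + 4))*(-1) = (5*12)*(-1) = 60*(-1) = -60)
r(w) = 4*w² (r(w) = (2*w)*(2*w) = 4*w²)
r(Y)² = (4*(-60)²)² = (4*3600)² = 14400² = 207360000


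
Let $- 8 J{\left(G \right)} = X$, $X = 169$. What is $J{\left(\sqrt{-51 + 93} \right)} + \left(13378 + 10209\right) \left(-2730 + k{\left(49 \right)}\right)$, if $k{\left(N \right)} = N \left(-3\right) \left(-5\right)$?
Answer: $- \frac{376448689}{8} \approx -4.7056 \cdot 10^{7}$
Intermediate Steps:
$k{\left(N \right)} = 15 N$ ($k{\left(N \right)} = - 3 N \left(-5\right) = 15 N$)
$J{\left(G \right)} = - \frac{169}{8}$ ($J{\left(G \right)} = \left(- \frac{1}{8}\right) 169 = - \frac{169}{8}$)
$J{\left(\sqrt{-51 + 93} \right)} + \left(13378 + 10209\right) \left(-2730 + k{\left(49 \right)}\right) = - \frac{169}{8} + \left(13378 + 10209\right) \left(-2730 + 15 \cdot 49\right) = - \frac{169}{8} + 23587 \left(-2730 + 735\right) = - \frac{169}{8} + 23587 \left(-1995\right) = - \frac{169}{8} - 47056065 = - \frac{376448689}{8}$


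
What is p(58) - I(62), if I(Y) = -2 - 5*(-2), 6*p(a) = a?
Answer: 5/3 ≈ 1.6667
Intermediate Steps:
p(a) = a/6
I(Y) = 8 (I(Y) = -2 + 10 = 8)
p(58) - I(62) = (⅙)*58 - 1*8 = 29/3 - 8 = 5/3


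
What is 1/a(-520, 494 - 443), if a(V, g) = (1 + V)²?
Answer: 1/269361 ≈ 3.7125e-6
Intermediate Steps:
1/a(-520, 494 - 443) = 1/((1 - 520)²) = 1/((-519)²) = 1/269361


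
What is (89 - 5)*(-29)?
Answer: -2436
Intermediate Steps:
(89 - 5)*(-29) = 84*(-29) = -2436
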